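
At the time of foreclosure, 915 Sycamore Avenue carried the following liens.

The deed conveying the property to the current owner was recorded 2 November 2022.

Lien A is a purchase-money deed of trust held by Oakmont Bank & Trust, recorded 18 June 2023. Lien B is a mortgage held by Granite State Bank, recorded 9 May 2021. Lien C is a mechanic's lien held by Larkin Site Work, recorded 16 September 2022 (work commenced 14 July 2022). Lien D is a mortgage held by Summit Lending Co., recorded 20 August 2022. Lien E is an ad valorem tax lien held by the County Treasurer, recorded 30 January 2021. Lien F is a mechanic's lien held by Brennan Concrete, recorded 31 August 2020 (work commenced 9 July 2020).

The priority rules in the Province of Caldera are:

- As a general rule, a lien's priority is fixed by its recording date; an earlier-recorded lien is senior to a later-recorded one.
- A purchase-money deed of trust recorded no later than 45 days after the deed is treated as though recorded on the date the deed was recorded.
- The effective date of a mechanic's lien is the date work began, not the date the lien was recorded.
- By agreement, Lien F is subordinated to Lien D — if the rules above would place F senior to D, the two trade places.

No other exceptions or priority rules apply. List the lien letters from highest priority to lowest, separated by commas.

Effective dates: A was recorded 228 days after the deed, outside the 45-day window, so it keeps its recording date; C is treated as recorded 14 July 2022, the work-commencement date; F is treated as recorded 9 July 2020, the work-commencement date.
Sorted by effective date: F (9 July 2020), E (30 January 2021), B (9 May 2021), C (14 July 2022), D (20 August 2022), A (18 June 2023).
F is senior to D before the subordination, so the two trade places.

D, E, B, C, F, A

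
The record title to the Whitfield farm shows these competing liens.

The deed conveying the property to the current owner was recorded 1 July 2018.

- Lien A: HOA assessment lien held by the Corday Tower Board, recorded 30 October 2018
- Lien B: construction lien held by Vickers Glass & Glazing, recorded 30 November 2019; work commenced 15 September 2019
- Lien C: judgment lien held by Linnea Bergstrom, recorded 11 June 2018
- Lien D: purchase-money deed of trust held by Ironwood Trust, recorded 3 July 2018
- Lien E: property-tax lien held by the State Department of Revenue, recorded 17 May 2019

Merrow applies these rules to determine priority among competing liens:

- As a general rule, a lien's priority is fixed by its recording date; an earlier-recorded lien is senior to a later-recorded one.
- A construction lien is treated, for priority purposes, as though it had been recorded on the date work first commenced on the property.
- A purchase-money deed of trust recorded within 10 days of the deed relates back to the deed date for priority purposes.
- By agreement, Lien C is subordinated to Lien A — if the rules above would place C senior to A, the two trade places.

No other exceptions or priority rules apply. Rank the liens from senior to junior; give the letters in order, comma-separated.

Effective dates after the stated exceptions: B's effective date is 15 September 2019, when work began; D's effective date is the deed date, 1 July 2018.
By effective date: C (11 June 2018), D (1 July 2018), A (30 October 2018), E (17 May 2019), B (15 September 2019).
C would otherwise be senior to A, so under the subordination agreement C and A exchange positions.

A, D, C, E, B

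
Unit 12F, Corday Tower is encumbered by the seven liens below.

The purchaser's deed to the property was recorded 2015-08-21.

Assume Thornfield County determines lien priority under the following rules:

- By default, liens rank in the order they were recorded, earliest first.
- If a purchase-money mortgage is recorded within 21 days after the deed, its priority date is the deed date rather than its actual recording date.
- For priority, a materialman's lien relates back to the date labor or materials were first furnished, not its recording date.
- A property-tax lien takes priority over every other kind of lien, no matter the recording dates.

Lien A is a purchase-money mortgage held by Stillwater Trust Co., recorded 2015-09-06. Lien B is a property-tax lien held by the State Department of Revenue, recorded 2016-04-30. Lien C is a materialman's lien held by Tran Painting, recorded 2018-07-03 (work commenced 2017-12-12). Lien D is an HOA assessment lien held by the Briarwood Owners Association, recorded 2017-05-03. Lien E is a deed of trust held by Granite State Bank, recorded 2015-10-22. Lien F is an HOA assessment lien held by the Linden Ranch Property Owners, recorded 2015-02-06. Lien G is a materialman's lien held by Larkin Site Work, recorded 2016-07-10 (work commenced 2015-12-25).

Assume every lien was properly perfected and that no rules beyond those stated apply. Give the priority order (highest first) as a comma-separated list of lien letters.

Effective dates after the stated exceptions: A was recorded within the 21-day window, so its effective date is the deed date 2015-08-21; C relates back to 2017-12-12 (work commenced); G's effective date is 2015-12-25, when work began.
B is a property-tax lien, so it outranks all other liens regardless of date.
Ordering the rest by effective date: F (2015-02-06), A (2015-08-21), E (2015-10-22), G (2015-12-25), D (2017-05-03), C (2017-12-12).

B, F, A, E, G, D, C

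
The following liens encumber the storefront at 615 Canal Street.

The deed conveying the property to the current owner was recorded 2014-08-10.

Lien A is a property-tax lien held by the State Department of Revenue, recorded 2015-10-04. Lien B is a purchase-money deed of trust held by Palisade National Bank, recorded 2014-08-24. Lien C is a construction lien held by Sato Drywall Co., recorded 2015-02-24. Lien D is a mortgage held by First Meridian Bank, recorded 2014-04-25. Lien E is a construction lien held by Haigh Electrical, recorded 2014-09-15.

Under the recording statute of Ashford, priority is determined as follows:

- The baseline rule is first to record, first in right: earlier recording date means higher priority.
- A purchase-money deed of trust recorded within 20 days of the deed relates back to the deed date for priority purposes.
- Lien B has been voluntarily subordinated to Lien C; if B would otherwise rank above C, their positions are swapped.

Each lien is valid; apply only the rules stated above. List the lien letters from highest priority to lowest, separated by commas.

D, C, E, B, A

First, effective dates: B's effective date is the deed date, 2014-08-10.
By effective date: D (2014-04-25), B (2014-08-10), E (2014-09-15), C (2015-02-24), A (2015-10-04).
Because B would otherwise rank above C, the subordination swaps them.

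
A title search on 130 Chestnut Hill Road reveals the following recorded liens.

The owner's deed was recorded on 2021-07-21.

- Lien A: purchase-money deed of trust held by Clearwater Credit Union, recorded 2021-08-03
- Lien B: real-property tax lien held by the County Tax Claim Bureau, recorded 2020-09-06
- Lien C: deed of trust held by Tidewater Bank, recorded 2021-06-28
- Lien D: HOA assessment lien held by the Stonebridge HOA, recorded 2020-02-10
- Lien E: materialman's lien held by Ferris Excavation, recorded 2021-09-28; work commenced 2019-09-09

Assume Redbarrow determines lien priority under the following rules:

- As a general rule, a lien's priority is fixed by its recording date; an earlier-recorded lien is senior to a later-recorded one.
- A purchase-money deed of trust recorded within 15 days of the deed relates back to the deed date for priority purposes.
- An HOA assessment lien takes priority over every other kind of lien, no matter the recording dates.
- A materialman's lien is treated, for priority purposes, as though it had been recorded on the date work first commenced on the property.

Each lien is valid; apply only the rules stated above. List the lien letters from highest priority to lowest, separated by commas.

D, E, B, C, A

Effective dates after the stated exceptions: A relates back to the deed date 2021-07-21; E is treated as recorded 2019-09-09, the work-commencement date.
As an HOA assessment lien, D is senior to every other lien.
Ordering the rest by effective date: E (2019-09-09), B (2020-09-06), C (2021-06-28), A (2021-07-21).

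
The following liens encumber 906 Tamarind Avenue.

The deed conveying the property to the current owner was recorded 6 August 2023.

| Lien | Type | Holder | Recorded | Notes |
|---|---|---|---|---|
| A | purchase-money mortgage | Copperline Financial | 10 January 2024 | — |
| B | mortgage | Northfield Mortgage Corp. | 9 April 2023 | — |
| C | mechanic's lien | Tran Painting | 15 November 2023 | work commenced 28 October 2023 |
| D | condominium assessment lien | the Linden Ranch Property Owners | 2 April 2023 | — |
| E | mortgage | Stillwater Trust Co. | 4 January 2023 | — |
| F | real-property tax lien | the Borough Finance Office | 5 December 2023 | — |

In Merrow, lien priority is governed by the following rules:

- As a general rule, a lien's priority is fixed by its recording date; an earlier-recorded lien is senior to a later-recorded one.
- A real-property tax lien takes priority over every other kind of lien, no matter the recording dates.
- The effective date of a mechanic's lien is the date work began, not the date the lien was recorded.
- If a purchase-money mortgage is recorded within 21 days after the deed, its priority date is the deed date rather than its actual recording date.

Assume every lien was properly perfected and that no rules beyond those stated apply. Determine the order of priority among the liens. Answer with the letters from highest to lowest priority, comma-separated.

F, E, D, B, C, A

Effective dates after the stated exceptions: A was recorded 157 days after the deed — beyond 21 days — so no relation-back applies; C is treated as recorded 28 October 2023, the work-commencement date.
As a real-property tax lien, F is senior to every other lien.
Ordering the rest by effective date: E (4 January 2023), D (2 April 2023), B (9 April 2023), C (28 October 2023), A (10 January 2024).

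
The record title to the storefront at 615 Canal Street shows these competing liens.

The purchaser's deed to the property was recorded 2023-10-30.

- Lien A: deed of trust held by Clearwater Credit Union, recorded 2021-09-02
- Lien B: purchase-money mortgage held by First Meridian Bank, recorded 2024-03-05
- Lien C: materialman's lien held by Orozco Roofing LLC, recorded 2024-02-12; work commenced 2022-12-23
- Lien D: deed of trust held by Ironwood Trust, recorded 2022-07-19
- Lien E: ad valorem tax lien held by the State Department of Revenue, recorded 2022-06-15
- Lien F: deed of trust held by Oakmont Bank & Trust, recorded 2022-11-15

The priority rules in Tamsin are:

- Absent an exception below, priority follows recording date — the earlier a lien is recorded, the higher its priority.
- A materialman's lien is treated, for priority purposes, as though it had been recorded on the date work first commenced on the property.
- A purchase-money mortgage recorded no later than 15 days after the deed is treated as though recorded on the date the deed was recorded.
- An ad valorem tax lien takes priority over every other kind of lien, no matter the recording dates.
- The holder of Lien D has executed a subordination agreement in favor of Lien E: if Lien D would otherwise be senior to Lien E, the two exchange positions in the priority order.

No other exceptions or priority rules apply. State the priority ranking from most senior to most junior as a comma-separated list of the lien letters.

Adjusting effective dates: B was recorded 127 days after the deed, outside the 15-day window, so it keeps its recording date; C's effective date is 2022-12-23, when work began.
E, as an ad valorem tax lien, has superpriority and ranks first.
Remaining liens by effective date: A (2021-09-02), D (2022-07-19), F (2022-11-15), C (2022-12-23), B (2024-03-05).
D already ranks below E; the subordination has no effect.

E, A, D, F, C, B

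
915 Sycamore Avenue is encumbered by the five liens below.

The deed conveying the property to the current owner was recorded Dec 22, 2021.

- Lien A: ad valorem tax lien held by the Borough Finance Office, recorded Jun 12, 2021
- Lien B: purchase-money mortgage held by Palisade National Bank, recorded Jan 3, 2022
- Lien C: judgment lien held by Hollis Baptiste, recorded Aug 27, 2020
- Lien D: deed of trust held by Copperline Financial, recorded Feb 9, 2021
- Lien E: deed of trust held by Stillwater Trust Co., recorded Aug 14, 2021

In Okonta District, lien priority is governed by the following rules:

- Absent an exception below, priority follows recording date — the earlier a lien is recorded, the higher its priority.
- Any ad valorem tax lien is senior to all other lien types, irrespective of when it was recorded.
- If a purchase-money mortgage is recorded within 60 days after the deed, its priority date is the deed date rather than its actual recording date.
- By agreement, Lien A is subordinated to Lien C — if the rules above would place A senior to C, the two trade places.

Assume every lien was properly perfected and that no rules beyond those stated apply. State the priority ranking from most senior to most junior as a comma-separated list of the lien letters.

First, effective dates: B was recorded within the 60-day window, so its effective date is the deed date Dec 22, 2021.
A is an ad valorem tax lien and takes priority over every other lien.
The other liens, earliest effective date first: C (Aug 27, 2020), D (Feb 9, 2021), E (Aug 14, 2021), B (Dec 22, 2021).
Because A would otherwise rank above C, the subordination swaps them.

C, A, D, E, B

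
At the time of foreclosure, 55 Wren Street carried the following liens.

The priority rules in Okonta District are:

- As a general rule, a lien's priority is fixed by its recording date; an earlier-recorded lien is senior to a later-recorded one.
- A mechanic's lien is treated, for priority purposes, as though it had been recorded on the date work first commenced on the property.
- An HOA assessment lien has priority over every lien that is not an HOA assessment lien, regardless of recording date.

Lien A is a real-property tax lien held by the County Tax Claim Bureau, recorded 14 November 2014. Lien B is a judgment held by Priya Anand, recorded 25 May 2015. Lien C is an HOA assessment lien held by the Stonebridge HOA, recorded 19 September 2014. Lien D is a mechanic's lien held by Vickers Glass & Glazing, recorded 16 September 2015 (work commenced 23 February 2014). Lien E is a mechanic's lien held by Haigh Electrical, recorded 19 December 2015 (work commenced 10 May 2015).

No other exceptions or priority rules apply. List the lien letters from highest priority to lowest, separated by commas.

C, D, A, E, B

Effective dates: D is treated as recorded 23 February 2014, the work-commencement date; E's effective date is 10 May 2015, when work began.
As an HOA assessment lien, C is senior to every other lien.
Among the remaining liens, by effective date: D (23 February 2014), A (14 November 2014), E (10 May 2015), B (25 May 2015).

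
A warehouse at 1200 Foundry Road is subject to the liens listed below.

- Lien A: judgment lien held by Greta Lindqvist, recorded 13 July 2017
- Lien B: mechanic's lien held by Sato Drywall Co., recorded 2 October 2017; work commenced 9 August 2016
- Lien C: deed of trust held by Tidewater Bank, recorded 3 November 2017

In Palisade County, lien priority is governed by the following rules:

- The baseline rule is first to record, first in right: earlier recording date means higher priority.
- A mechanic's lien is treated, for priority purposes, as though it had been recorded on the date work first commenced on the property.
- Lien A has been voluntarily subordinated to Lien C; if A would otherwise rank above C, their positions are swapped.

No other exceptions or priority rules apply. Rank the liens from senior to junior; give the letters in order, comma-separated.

B, C, A

Effective dates after the stated exceptions: B's effective date is 9 August 2016, when work began.
Sorted by effective date: B (9 August 2016), A (13 July 2017), C (3 November 2017).
A would otherwise be senior to C, so under the subordination agreement A and C exchange positions.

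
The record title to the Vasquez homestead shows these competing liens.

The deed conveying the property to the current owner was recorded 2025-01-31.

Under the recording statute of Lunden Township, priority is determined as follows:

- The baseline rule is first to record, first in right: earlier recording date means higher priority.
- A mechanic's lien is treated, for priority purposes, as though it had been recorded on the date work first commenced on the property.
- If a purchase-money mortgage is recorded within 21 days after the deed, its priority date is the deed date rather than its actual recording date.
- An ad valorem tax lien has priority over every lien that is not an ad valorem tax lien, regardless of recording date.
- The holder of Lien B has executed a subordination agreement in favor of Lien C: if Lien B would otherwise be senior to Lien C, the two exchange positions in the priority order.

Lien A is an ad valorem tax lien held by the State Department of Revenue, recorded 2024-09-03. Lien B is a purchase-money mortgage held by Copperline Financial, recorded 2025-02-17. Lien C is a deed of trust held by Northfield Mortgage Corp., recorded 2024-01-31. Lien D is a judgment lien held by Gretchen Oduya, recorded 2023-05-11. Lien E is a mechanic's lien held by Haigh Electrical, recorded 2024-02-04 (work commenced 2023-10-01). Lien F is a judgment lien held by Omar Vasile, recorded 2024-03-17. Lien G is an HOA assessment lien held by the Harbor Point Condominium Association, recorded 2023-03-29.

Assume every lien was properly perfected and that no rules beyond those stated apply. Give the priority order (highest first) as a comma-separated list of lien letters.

Effective dates after the stated exceptions: B relates back to the deed date 2025-01-31; E relates back to 2023-10-01 (work commenced).
As an ad valorem tax lien, A is senior to every other lien.
Among the remaining liens, by effective date: G (2023-03-29), D (2023-05-11), E (2023-10-01), C (2024-01-31), F (2024-03-17), B (2025-01-31).
B already ranks below C; the subordination has no effect.

A, G, D, E, C, F, B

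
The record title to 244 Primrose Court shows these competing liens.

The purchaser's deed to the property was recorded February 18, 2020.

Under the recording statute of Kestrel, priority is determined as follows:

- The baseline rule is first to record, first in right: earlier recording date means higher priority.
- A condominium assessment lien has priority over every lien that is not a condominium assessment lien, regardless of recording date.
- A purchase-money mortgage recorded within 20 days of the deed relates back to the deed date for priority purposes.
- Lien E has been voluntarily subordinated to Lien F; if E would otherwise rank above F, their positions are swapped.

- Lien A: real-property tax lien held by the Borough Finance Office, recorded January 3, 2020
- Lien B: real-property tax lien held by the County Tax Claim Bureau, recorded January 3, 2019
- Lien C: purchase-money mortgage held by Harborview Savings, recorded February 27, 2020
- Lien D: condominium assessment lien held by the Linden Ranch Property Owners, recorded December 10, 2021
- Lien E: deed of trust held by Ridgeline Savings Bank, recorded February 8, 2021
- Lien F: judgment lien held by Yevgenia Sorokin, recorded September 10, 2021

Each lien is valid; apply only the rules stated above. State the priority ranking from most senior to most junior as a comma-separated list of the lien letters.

D, B, A, C, F, E

Effective dates: C relates back to the deed date February 18, 2020.
D is a condominium assessment lien, so it outranks all other liens regardless of date.
Ordering the rest by effective date: B (January 3, 2019), A (January 3, 2020), C (February 18, 2020), E (February 8, 2021), F (September 10, 2021).
Because E would otherwise rank above F, the subordination swaps them.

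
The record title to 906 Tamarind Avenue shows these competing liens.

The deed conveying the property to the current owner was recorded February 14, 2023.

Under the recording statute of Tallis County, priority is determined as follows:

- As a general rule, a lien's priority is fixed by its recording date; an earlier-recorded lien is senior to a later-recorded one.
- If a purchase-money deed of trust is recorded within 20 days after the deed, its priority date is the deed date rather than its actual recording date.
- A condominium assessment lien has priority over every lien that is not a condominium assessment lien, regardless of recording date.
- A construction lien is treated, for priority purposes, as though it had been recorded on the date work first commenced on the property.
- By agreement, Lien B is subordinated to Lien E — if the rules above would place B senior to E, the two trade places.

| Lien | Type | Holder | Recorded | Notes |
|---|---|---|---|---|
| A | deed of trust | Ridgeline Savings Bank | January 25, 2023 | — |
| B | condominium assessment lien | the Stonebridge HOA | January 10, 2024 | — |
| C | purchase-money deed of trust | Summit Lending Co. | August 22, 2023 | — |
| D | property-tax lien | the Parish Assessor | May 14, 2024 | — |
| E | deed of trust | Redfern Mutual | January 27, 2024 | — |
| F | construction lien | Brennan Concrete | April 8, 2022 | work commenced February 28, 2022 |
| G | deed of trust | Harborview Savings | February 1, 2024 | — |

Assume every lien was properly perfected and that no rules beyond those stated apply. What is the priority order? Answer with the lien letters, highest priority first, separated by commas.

E, F, A, C, B, G, D

First, effective dates: C missed the 20-day window (189 days after the deed), so its recording date stands; F's effective date is February 28, 2022, when work began.
B is a condominium assessment lien and takes priority over every other lien.
The other liens, earliest effective date first: F (February 28, 2022), A (January 25, 2023), C (August 22, 2023), E (January 27, 2024), G (February 1, 2024), D (May 14, 2024).
The subordination applies — B was senior to E — so B and E swap.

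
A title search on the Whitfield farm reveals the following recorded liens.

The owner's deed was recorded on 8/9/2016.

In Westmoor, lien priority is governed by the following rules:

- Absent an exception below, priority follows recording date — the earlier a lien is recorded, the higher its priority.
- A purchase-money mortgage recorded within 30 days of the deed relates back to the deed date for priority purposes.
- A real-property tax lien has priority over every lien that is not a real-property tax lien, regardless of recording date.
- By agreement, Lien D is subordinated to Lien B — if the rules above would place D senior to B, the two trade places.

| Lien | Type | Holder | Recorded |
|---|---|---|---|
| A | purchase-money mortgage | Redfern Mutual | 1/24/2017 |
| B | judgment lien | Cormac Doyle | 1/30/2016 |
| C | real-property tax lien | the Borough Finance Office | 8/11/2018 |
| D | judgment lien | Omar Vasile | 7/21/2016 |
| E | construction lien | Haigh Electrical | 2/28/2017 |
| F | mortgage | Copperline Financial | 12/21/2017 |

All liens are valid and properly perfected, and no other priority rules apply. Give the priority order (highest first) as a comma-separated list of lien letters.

C, B, D, A, E, F

First, effective dates: A was recorded 168 days after the deed — beyond 30 days — so no relation-back applies.
As a real-property tax lien, C is senior to every other lien.
Remaining liens by effective date: B (1/30/2016), D (7/21/2016), A (1/24/2017), E (2/28/2017), F (12/21/2017).
Since D is not senior to B, the subordination leaves the order unchanged.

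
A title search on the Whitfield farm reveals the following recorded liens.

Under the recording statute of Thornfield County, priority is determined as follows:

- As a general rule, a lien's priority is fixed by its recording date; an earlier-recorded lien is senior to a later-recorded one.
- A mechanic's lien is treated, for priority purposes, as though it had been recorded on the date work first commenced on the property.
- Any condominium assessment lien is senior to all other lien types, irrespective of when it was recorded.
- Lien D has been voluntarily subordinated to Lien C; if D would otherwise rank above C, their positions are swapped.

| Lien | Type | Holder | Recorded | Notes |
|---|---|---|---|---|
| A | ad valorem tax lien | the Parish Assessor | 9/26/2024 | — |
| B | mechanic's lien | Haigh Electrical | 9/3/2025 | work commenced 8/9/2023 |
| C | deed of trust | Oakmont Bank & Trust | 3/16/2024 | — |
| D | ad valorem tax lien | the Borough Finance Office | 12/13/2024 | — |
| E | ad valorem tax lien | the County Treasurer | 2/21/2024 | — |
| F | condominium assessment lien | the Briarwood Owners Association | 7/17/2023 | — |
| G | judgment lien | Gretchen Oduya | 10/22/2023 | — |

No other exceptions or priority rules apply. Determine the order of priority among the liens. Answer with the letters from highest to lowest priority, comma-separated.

Effective dates after the stated exceptions: B is treated as recorded 8/9/2023, the work-commencement date.
As a condominium assessment lien, F is senior to every other lien.
The other liens, earliest effective date first: B (8/9/2023), G (10/22/2023), E (2/21/2024), C (3/16/2024), A (9/26/2024), D (12/13/2024).
D already ranks below C; the subordination has no effect.

F, B, G, E, C, A, D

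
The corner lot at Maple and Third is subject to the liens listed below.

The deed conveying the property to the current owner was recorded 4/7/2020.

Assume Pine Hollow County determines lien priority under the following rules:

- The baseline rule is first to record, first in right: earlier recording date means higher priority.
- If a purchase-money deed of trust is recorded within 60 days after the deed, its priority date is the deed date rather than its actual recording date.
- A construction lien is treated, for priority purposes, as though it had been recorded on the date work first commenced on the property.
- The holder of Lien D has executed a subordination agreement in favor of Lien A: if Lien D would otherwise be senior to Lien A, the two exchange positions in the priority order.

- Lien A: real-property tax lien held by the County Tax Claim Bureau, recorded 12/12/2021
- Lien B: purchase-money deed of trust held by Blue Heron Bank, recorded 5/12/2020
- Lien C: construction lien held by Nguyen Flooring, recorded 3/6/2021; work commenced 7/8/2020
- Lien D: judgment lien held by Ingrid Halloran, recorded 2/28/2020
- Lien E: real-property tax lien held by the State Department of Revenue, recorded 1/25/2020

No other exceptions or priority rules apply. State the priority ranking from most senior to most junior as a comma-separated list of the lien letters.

Adjusting effective dates: B relates back to the deed date 4/7/2020; C relates back to 7/8/2020 (work commenced).
By effective date: E (1/25/2020), D (2/28/2020), B (4/7/2020), C (7/8/2020), A (12/12/2021).
The subordination applies — D was senior to A — so D and A swap.

E, A, B, C, D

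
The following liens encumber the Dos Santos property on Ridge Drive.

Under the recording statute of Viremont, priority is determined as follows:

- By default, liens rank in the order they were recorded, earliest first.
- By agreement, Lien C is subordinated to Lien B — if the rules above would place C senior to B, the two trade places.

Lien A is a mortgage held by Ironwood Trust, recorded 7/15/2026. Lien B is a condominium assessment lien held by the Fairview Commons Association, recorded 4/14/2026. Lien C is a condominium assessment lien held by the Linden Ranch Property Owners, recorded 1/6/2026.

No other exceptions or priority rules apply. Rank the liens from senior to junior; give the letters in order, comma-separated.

B, C, A

By effective date, earliest first: C (1/6/2026), B (4/14/2026), A (7/15/2026).
C would otherwise be senior to B, so under the subordination agreement C and B exchange positions.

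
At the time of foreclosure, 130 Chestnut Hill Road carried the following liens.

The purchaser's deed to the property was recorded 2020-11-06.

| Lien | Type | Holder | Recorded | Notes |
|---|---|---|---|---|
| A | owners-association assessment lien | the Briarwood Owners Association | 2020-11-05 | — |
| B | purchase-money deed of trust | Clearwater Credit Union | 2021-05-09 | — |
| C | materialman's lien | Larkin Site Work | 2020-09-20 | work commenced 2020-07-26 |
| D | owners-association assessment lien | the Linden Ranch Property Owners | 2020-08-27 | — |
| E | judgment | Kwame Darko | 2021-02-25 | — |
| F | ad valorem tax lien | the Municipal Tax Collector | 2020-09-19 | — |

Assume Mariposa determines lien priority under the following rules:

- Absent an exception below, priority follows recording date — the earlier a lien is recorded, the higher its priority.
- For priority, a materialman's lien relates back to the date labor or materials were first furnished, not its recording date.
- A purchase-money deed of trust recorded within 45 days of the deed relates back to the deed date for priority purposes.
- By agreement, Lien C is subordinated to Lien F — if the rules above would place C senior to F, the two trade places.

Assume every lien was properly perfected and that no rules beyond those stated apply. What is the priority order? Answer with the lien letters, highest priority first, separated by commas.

First, effective dates: B missed the 45-day window (184 days after the deed), so its recording date stands; C's effective date is 2020-07-26, when work began.
By effective date: C (2020-07-26), D (2020-08-27), F (2020-09-19), A (2020-11-05), E (2021-02-25), B (2021-05-09).
The subordination applies — C was senior to F — so C and F swap.

F, D, C, A, E, B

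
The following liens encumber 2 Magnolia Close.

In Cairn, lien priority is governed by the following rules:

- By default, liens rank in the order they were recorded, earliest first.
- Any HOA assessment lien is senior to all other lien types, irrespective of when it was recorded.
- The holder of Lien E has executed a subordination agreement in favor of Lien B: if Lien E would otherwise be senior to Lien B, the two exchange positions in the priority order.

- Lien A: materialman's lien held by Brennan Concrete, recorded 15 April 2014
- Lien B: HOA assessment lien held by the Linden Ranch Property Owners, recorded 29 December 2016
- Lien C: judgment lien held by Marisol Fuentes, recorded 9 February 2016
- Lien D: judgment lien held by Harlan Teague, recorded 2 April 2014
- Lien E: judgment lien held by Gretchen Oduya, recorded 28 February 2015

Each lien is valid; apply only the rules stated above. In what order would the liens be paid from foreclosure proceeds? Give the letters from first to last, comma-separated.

B, D, A, E, C

As an HOA assessment lien, B is senior to every other lien.
Ordering the rest by effective date: D (2 April 2014), A (15 April 2014), E (28 February 2015), C (9 February 2016).
Since E is not senior to B, the subordination leaves the order unchanged.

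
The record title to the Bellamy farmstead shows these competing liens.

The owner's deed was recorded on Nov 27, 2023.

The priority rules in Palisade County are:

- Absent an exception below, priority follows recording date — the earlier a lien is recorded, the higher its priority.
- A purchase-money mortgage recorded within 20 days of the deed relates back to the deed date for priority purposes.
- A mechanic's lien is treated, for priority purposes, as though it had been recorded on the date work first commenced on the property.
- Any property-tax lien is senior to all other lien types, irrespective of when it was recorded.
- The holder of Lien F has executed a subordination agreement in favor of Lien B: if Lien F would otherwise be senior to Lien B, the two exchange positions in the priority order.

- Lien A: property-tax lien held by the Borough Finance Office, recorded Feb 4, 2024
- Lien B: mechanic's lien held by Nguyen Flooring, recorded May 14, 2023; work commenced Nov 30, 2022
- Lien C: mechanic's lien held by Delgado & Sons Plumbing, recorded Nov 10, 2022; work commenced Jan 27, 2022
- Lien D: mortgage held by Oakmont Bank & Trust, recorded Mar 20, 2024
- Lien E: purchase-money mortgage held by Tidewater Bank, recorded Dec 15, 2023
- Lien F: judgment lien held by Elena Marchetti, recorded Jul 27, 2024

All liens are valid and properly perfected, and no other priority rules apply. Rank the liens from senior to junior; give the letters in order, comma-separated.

First, effective dates: B is treated as recorded Nov 30, 2022, the work-commencement date; C is treated as recorded Jan 27, 2022, the work-commencement date; E was recorded within the 20-day window, so its effective date is the deed date Nov 27, 2023.
A is a property-tax lien and takes priority over every other lien.
The other liens, earliest effective date first: C (Jan 27, 2022), B (Nov 30, 2022), E (Nov 27, 2023), D (Mar 20, 2024), F (Jul 27, 2024).
Since F is not senior to B, the subordination leaves the order unchanged.

A, C, B, E, D, F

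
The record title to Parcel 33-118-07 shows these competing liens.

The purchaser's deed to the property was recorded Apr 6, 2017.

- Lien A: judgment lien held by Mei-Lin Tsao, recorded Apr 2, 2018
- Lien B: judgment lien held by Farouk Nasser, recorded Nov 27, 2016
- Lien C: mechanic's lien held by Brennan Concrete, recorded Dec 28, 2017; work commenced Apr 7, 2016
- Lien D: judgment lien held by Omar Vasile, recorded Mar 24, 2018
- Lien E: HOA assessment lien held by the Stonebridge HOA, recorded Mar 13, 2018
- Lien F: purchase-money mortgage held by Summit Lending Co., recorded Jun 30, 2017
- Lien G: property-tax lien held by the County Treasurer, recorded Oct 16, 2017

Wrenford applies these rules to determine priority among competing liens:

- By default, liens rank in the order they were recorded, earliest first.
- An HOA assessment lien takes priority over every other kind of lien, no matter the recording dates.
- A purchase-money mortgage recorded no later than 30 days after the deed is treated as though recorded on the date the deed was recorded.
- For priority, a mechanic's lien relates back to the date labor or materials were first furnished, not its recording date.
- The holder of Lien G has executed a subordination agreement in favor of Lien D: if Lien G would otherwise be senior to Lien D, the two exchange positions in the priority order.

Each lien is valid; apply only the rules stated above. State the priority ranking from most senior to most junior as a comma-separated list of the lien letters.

E, C, B, F, D, G, A

Adjusting effective dates: C is treated as recorded Apr 7, 2016, the work-commencement date; F was recorded 85 days after the deed — beyond 30 days — so no relation-back applies.
E, as an HOA assessment lien, has superpriority and ranks first.
Ordering the rest by effective date: C (Apr 7, 2016), B (Nov 27, 2016), F (Jun 30, 2017), G (Oct 16, 2017), D (Mar 24, 2018), A (Apr 2, 2018).
Because G would otherwise rank above D, the subordination swaps them.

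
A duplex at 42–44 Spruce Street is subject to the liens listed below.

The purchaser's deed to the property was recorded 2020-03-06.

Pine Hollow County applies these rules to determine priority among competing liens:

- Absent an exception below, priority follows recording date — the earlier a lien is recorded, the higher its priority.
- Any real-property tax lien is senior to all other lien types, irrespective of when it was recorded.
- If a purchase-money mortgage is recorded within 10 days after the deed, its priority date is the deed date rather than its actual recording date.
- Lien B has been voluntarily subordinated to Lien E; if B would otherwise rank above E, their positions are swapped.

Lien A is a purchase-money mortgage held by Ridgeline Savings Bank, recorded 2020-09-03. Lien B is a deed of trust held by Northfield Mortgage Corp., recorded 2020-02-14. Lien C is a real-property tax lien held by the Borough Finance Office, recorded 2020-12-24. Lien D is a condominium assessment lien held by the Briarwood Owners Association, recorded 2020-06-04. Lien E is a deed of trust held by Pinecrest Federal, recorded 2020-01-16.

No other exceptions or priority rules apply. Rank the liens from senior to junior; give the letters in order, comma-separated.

C, E, B, D, A

First, effective dates: A missed the 10-day window (181 days after the deed), so its recording date stands.
C, as a real-property tax lien, has superpriority and ranks first.
The other liens, earliest effective date first: E (2020-01-16), B (2020-02-14), D (2020-06-04), A (2020-09-03).
B is already junior to E, so the subordination agreement changes nothing.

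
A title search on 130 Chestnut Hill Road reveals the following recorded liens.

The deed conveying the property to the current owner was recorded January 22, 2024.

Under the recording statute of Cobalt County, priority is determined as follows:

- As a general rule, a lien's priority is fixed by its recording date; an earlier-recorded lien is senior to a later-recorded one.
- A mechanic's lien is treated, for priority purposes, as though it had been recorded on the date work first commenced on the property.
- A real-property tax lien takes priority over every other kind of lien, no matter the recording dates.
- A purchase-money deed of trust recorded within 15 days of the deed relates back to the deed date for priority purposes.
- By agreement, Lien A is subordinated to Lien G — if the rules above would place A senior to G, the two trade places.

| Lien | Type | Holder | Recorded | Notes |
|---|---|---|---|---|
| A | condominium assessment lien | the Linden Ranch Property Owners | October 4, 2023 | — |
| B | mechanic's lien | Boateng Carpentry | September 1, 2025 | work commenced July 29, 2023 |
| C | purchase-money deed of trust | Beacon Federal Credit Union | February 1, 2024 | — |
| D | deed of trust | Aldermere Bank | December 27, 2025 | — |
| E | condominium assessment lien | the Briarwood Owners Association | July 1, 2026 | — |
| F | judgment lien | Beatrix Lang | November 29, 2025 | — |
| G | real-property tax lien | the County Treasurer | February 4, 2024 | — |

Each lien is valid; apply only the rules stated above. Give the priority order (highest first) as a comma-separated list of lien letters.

G, B, A, C, F, D, E

First, effective dates: B relates back to July 29, 2023 (work commenced); C was recorded within the 15-day window, so its effective date is the deed date January 22, 2024.
G, as a real-property tax lien, has superpriority and ranks first.
Among the remaining liens, by effective date: B (July 29, 2023), A (October 4, 2023), C (January 22, 2024), F (November 29, 2025), D (December 27, 2025), E (July 1, 2026).
A is already junior to G, so the subordination agreement changes nothing.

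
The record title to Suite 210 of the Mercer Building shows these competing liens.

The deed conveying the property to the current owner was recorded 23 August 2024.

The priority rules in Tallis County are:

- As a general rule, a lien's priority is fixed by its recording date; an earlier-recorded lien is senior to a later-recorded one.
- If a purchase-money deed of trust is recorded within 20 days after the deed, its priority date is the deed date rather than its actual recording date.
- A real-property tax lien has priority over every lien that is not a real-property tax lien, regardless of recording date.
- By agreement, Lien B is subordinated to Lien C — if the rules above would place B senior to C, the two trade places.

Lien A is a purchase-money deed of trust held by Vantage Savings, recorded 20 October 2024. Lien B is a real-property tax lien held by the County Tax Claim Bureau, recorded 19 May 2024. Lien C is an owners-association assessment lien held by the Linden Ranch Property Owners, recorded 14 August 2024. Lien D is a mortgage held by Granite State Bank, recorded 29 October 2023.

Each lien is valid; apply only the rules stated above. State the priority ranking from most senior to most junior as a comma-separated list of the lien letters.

Adjusting effective dates: A missed the 20-day window (58 days after the deed), so its recording date stands.
As a real-property tax lien, B is senior to every other lien.
Ordering the rest by effective date: D (29 October 2023), C (14 August 2024), A (20 October 2024).
The subordination applies — B was senior to C — so B and C swap.

C, D, B, A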